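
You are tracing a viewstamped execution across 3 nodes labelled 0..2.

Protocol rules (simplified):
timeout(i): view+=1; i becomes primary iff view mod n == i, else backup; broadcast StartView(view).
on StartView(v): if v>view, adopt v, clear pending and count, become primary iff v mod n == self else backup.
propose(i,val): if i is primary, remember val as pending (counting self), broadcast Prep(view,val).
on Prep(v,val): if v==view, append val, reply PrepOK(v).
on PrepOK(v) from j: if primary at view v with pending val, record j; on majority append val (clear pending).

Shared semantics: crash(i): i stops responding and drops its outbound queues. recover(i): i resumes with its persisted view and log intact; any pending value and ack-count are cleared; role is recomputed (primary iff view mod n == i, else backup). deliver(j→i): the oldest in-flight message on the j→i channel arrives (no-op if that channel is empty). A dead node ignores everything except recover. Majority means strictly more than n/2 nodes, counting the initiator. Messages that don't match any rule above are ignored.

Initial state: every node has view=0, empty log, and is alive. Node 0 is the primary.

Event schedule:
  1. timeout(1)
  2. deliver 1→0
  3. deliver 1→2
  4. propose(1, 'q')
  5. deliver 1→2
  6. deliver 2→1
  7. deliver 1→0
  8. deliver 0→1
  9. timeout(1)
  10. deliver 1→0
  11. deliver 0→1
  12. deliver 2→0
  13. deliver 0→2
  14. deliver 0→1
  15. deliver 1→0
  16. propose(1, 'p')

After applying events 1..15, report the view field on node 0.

1. timeout(1):  <1:prim v1 ->
2. deliver 1→0:  <0:back v1 ->
3. deliver 1→2:  <2:back v1 ->
4. propose(1,'q'):  nop
5. deliver 1→2:  <2:back v1 q>
6. deliver 2→1:  <1:prim v1 q>
7. deliver 1→0:  <0:back v1 q>
8. deliver 0→1:  nop
9. timeout(1):  <1:back v2 q>
10. deliver 1→0:  <0:back v2 q>
11. deliver 0→1:  nop
12. deliver 2→0:  nop
13. deliver 0→2:  nop
14. deliver 0→1:  nop
15. deliver 1→0:  nop

2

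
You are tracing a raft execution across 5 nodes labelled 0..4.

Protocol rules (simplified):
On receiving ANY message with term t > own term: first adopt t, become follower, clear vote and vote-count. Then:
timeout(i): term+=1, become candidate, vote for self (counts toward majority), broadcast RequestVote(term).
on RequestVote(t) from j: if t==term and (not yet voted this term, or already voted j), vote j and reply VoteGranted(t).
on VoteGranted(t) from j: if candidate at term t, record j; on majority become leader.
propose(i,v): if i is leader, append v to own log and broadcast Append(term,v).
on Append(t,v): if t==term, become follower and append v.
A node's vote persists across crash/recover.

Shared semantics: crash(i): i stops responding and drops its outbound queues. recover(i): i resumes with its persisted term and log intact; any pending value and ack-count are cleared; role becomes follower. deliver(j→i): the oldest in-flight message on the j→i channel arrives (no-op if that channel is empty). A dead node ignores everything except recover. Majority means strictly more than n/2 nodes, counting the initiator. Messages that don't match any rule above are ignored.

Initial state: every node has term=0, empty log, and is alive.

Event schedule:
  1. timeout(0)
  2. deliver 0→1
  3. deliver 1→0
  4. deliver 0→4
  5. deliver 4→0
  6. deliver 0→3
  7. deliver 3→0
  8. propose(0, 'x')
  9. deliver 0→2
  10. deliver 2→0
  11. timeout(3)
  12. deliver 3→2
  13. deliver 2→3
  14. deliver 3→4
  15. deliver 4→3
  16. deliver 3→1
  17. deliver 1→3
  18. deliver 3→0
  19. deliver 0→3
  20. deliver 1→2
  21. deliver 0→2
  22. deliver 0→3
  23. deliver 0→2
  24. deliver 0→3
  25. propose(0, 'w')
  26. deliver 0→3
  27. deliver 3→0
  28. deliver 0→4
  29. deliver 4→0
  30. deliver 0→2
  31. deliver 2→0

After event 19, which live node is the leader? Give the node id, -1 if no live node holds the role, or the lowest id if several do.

[1] timeout(0) → N0(cand t1 [-])
[2] deliver 0→1 → N1(foll t1 [-])
[3] deliver 1→0 → ∅
[4] deliver 0→4 → N4(foll t1 [-])
[5] deliver 4→0 → N0(lead t1 [-])
[6] deliver 0→3 → N3(foll t1 [-])
[7] deliver 3→0 → ∅
[8] propose(0,'x') → N0(lead t1 [x])
[9] deliver 0→2 → N2(foll t1 [-])
[10] deliver 2→0 → ∅
[11] timeout(3) → N3(cand t2 [-])
[12] deliver 3→2 → N2(foll t2 [-])
[13] deliver 2→3 → ∅
[14] deliver 3→4 → N4(foll t2 [-])
[15] deliver 4→3 → N3(lead t2 [-])
[16] deliver 3→1 → N1(foll t2 [-])
[17] deliver 1→3 → ∅
[18] deliver 3→0 → N0(foll t2 [x])
[19] deliver 0→3 → ∅

3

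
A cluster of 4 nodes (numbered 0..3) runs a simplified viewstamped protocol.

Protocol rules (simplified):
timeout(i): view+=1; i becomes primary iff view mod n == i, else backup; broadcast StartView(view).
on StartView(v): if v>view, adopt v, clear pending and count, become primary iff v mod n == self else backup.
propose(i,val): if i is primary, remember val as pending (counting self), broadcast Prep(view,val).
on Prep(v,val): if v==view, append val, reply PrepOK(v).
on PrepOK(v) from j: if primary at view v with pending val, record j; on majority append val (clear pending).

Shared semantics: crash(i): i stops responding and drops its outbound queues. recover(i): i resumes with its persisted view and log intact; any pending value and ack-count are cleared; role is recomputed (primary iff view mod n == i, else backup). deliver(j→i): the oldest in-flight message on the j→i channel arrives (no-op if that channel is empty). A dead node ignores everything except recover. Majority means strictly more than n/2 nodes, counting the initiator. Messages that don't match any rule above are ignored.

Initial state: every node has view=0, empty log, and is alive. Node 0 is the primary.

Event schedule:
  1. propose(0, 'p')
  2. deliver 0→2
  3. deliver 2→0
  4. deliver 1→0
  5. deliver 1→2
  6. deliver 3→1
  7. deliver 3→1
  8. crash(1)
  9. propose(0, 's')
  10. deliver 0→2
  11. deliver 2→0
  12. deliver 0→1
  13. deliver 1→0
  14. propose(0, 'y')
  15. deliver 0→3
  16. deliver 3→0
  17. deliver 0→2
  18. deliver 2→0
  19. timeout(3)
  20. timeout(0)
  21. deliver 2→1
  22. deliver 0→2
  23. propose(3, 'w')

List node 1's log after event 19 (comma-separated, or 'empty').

empty

step 1 propose(0,'p'): —
step 2 deliver 0→2: 2={back,v=0,log=p}
step 3 deliver 2→0: —
step 4 deliver 1→0: —
step 5 deliver 1→2: —
step 6 deliver 3→1: —
step 7 deliver 3→1: —
step 8 crash(1): 1={✗back,v=0,log=-}
step 9 propose(0,'s'): —
step 10 deliver 0→2: 2={back,v=0,log=p,s}
step 11 deliver 2→0: —
step 12 deliver 0→1: —
step 13 deliver 1→0: —
step 14 propose(0,'y'): —
step 15 deliver 0→3: 3={back,v=0,log=p}
step 16 deliver 3→0: —
step 17 deliver 0→2: 2={back,v=0,log=p,s,y}
step 18 deliver 2→0: 0={prim,v=0,log=y}
step 19 timeout(3): 3={back,v=1,log=p}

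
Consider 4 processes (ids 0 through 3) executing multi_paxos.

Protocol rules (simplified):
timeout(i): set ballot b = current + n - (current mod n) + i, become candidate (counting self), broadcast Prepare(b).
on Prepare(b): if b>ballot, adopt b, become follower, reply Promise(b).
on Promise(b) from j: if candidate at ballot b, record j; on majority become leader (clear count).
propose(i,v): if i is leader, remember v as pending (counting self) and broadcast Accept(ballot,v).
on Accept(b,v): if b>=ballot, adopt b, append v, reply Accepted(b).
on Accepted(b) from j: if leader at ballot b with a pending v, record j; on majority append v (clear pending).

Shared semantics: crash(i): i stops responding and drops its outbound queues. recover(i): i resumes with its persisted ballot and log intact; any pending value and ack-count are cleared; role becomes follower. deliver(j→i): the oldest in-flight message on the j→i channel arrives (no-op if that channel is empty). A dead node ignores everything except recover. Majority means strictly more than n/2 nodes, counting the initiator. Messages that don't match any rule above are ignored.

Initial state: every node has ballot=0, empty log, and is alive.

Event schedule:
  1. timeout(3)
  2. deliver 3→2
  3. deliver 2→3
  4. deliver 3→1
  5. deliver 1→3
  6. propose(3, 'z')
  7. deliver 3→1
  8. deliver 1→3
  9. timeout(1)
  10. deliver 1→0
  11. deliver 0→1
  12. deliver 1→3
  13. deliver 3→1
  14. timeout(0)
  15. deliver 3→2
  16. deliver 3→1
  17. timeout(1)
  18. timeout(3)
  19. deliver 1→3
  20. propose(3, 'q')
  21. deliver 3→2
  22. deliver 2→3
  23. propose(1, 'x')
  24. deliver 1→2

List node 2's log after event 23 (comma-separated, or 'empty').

z

after 1 — timeout(3): n3:cand/b7/[-]
after 2 — deliver 3→2: n2:foll/b7/[-]
after 3 — deliver 2→3: ·
after 4 — deliver 3→1: n1:foll/b7/[-]
after 5 — deliver 1→3: n3:lead/b7/[-]
after 6 — propose(3,'z'): ·
after 7 — deliver 3→1: n1:foll/b7/[z]
after 8 — deliver 1→3: ·
after 9 — timeout(1): n1:cand/b9/[z]
after 10 — deliver 1→0: n0:foll/b9/[-]
after 11 — deliver 0→1: ·
after 12 — deliver 1→3: n3:foll/b9/[-]
after 13 — deliver 3→1: n1:lead/b9/[z]
after 14 — timeout(0): n0:cand/b12/[-]
after 15 — deliver 3→2: n2:foll/b7/[z]
after 16 — deliver 3→1: ·
after 17 — timeout(1): n1:cand/b13/[z]
after 18 — timeout(3): n3:cand/b15/[-]
after 19 — deliver 1→3: ·
after 20 — propose(3,'q'): ·
after 21 — deliver 3→2: n2:foll/b15/[z]
after 22 — deliver 2→3: ·
after 23 — propose(1,'x'): ·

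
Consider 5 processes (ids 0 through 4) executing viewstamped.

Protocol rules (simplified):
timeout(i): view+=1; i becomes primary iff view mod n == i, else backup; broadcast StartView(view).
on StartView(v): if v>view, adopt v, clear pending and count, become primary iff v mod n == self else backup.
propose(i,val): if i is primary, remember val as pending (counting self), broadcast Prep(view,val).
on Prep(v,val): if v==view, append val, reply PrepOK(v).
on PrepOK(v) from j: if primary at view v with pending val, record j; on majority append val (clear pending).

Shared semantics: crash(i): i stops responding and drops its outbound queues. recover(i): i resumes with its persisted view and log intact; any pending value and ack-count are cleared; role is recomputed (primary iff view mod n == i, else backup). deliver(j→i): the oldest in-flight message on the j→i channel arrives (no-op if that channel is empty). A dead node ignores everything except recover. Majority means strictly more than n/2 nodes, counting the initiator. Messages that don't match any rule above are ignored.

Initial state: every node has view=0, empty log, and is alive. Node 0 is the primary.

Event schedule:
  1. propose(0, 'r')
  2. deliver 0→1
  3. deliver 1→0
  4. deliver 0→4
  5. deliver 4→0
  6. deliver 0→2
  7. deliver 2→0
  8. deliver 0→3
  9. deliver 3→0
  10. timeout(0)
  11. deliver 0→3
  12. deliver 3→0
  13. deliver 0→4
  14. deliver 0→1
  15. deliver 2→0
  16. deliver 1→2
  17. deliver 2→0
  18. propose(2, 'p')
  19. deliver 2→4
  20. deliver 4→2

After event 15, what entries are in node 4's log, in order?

r

e1 propose(0,'r'): ·
e2 deliver 0→1: 1[back,v=0,r]
e3 deliver 1→0: ·
e4 deliver 0→4: 4[back,v=0,r]
e5 deliver 4→0: 0[prim,v=0,r]
e6 deliver 0→2: 2[back,v=0,r]
e7 deliver 2→0: ·
e8 deliver 0→3: 3[back,v=0,r]
e9 deliver 3→0: ·
e10 timeout(0): 0[back,v=1,r]
e11 deliver 0→3: 3[back,v=1,r]
e12 deliver 3→0: ·
e13 deliver 0→4: 4[back,v=1,r]
e14 deliver 0→1: 1[prim,v=1,r]
e15 deliver 2→0: ·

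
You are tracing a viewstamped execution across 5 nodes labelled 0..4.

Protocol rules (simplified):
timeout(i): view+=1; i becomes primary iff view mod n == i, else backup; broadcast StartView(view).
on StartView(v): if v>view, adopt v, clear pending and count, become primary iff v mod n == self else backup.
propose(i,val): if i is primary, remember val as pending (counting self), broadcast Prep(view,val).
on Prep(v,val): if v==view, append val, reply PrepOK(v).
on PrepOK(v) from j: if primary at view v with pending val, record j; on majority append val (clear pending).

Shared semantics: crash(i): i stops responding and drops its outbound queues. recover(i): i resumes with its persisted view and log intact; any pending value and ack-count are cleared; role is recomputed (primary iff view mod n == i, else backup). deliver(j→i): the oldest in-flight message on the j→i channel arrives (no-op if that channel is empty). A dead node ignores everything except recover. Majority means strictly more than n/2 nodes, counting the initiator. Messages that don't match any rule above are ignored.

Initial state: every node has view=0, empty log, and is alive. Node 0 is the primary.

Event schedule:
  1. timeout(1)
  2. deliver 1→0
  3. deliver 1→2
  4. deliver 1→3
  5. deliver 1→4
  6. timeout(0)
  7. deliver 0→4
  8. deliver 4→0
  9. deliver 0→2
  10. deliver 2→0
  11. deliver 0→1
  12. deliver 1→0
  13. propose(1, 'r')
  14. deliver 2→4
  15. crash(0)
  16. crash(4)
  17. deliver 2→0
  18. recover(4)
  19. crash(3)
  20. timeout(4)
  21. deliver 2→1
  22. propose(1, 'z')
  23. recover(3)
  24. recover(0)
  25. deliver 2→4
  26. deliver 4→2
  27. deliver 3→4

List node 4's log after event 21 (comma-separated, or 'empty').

empty

after 1 — timeout(1): n1:prim/v1/[-]
after 2 — deliver 1→0: n0:back/v1/[-]
after 3 — deliver 1→2: n2:back/v1/[-]
after 4 — deliver 1→3: n3:back/v1/[-]
after 5 — deliver 1→4: n4:back/v1/[-]
after 6 — timeout(0): n0:back/v2/[-]
after 7 — deliver 0→4: n4:back/v2/[-]
after 8 — deliver 4→0: ·
after 9 — deliver 0→2: n2:prim/v2/[-]
after 10 — deliver 2→0: ·
after 11 — deliver 0→1: n1:back/v2/[-]
after 12 — deliver 1→0: ·
after 13 — propose(1,'r'): ·
after 14 — deliver 2→4: ·
after 15 — crash(0): n0:✗back/v2/[-]
after 16 — crash(4): n4:✗back/v2/[-]
after 17 — deliver 2→0: ·
after 18 — recover(4): n4:back/v2/[-]
after 19 — crash(3): n3:✗back/v1/[-]
after 20 — timeout(4): n4:back/v3/[-]
after 21 — deliver 2→1: ·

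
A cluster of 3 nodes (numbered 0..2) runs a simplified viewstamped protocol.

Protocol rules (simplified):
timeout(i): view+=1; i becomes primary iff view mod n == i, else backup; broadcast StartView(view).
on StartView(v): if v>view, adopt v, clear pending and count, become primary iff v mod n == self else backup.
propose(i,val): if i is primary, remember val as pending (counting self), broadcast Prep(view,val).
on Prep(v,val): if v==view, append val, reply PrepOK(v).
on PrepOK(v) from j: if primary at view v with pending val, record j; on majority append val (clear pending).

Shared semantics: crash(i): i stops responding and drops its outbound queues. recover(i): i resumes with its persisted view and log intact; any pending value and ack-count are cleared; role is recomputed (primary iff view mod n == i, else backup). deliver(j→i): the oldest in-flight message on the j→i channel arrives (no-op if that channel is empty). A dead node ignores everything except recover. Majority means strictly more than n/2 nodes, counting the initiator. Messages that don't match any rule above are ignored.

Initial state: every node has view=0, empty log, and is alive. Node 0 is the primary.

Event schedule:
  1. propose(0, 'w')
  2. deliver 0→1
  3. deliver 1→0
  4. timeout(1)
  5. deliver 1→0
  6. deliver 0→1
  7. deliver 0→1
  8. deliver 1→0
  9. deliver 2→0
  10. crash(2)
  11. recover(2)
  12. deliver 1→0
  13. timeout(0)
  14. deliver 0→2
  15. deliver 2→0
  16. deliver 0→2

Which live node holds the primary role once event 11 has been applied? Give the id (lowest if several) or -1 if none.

1

[1] propose(0,'w') → ∅
[2] deliver 0→1 → N1(back v0 [w])
[3] deliver 1→0 → N0(prim v0 [w])
[4] timeout(1) → N1(prim v1 [w])
[5] deliver 1→0 → N0(back v1 [w])
[6] deliver 0→1 → ∅
[7] deliver 0→1 → ∅
[8] deliver 1→0 → ∅
[9] deliver 2→0 → ∅
[10] crash(2) → N2(✗back v0 [-])
[11] recover(2) → N2(back v0 [-])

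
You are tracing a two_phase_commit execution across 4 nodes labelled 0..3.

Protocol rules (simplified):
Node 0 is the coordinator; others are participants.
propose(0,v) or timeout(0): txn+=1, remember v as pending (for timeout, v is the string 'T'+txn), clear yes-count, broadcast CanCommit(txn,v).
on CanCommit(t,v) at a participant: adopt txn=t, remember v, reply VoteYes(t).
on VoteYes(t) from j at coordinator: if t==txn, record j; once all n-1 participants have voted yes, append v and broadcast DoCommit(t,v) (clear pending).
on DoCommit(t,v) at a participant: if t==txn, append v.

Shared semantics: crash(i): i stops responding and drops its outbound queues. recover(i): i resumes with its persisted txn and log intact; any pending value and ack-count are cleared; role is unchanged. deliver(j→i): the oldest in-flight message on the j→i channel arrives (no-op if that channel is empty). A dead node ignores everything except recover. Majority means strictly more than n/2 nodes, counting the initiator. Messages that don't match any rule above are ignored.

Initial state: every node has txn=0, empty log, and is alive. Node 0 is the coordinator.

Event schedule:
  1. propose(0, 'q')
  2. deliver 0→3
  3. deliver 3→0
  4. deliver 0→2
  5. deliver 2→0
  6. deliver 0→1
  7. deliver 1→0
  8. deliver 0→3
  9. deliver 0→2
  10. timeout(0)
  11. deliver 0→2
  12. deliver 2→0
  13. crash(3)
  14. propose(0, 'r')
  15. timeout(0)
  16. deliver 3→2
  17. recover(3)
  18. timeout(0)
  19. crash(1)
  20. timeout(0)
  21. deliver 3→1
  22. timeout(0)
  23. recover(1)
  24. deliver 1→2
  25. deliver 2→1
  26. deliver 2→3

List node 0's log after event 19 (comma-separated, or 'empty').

e1 propose(0,'q'): 0[coor,t=1,-]
e2 deliver 0→3: 3[part,t=1,-]
e3 deliver 3→0: ·
e4 deliver 0→2: 2[part,t=1,-]
e5 deliver 2→0: ·
e6 deliver 0→1: 1[part,t=1,-]
e7 deliver 1→0: 0[coor,t=1,q]
e8 deliver 0→3: 3[part,t=1,q]
e9 deliver 0→2: 2[part,t=1,q]
e10 timeout(0): 0[coor,t=2,q]
e11 deliver 0→2: 2[part,t=2,q]
e12 deliver 2→0: ·
e13 crash(3): 3[✗part,t=1,q]
e14 propose(0,'r'): 0[coor,t=3,q]
e15 timeout(0): 0[coor,t=4,q]
e16 deliver 3→2: ·
e17 recover(3): 3[part,t=1,q]
e18 timeout(0): 0[coor,t=5,q]
e19 crash(1): 1[✗part,t=1,-]

q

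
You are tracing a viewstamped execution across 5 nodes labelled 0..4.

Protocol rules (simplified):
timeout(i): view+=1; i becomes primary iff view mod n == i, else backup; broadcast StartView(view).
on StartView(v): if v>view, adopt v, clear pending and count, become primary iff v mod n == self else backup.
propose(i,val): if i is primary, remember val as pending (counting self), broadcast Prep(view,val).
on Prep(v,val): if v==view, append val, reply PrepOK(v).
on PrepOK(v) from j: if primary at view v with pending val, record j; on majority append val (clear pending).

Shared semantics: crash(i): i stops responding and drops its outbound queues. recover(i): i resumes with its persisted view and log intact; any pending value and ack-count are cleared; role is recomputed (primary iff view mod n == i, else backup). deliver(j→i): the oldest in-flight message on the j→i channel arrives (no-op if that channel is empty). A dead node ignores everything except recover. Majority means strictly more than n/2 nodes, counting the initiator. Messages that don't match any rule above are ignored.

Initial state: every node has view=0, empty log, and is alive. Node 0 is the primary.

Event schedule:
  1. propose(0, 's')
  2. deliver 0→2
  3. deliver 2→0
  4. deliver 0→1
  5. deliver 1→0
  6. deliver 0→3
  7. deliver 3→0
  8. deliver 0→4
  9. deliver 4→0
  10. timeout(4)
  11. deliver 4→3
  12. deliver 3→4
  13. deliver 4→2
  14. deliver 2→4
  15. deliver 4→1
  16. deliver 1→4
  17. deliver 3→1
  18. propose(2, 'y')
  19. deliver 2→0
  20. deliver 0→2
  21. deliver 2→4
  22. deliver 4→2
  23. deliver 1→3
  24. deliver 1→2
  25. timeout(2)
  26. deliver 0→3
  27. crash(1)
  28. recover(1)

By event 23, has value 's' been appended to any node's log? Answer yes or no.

yes

[1] propose(0,'s') → ∅
[2] deliver 0→2 → N2(back v0 [s])
[3] deliver 2→0 → ∅
[4] deliver 0→1 → N1(back v0 [s])
[5] deliver 1→0 → N0(prim v0 [s])
[6] deliver 0→3 → N3(back v0 [s])
[7] deliver 3→0 → ∅
[8] deliver 0→4 → N4(back v0 [s])
[9] deliver 4→0 → ∅
[10] timeout(4) → N4(back v1 [s])
[11] deliver 4→3 → N3(back v1 [s])
[12] deliver 3→4 → ∅
[13] deliver 4→2 → N2(back v1 [s])
[14] deliver 2→4 → ∅
[15] deliver 4→1 → N1(prim v1 [s])
[16] deliver 1→4 → ∅
[17] deliver 3→1 → ∅
[18] propose(2,'y') → ∅
[19] deliver 2→0 → ∅
[20] deliver 0→2 → ∅
[21] deliver 2→4 → ∅
[22] deliver 4→2 → ∅
[23] deliver 1→3 → ∅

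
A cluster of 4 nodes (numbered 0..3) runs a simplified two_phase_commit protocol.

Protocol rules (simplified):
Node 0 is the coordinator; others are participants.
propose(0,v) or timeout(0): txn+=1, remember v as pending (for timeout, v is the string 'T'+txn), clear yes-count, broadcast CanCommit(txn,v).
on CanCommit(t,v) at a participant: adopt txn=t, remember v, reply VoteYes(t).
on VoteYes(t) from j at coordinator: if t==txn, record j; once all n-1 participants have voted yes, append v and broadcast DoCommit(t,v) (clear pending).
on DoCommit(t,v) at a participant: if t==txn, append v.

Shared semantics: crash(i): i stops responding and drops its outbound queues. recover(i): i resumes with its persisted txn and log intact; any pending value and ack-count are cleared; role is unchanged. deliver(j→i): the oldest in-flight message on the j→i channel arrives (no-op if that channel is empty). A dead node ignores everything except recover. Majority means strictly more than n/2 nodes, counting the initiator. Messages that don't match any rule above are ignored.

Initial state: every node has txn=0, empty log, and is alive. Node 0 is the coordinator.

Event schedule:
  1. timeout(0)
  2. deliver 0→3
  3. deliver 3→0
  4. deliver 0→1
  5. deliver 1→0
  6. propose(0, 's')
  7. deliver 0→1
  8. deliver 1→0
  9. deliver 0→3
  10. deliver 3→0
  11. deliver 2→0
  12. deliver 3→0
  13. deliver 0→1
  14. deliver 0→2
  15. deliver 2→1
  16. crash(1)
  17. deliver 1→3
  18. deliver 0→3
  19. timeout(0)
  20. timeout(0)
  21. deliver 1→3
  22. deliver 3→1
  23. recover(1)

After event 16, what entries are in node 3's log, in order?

after 1 — timeout(0): n0:coor/t1/[-]
after 2 — deliver 0→3: n3:part/t1/[-]
after 3 — deliver 3→0: ·
after 4 — deliver 0→1: n1:part/t1/[-]
after 5 — deliver 1→0: ·
after 6 — propose(0,'s'): n0:coor/t2/[-]
after 7 — deliver 0→1: n1:part/t2/[-]
after 8 — deliver 1→0: ·
after 9 — deliver 0→3: n3:part/t2/[-]
after 10 — deliver 3→0: ·
after 11 — deliver 2→0: ·
after 12 — deliver 3→0: ·
after 13 — deliver 0→1: ·
after 14 — deliver 0→2: n2:part/t1/[-]
after 15 — deliver 2→1: ·
after 16 — crash(1): n1:✗part/t2/[-]

empty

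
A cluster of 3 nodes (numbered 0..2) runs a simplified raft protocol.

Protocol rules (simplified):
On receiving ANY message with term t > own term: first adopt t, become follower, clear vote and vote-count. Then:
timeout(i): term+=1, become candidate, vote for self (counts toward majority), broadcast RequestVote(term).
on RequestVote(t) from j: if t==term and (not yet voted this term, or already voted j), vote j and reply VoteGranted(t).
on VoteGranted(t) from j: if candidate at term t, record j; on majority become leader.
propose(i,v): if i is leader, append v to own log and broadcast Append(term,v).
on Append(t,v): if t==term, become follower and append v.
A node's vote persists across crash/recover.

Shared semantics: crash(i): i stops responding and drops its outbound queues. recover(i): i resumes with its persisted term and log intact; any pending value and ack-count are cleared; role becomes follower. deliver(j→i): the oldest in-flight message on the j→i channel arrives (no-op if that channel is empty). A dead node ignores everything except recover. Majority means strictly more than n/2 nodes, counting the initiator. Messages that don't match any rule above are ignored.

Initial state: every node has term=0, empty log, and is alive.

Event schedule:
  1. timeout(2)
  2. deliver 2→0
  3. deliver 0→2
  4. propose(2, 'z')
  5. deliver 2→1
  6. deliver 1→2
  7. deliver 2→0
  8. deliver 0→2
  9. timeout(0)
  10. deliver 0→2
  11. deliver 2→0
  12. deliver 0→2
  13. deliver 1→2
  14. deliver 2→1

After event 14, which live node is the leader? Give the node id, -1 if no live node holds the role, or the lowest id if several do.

0

after 1 — timeout(2): n2:cand/t1/[-]
after 2 — deliver 2→0: n0:foll/t1/[-]
after 3 — deliver 0→2: n2:lead/t1/[-]
after 4 — propose(2,'z'): n2:lead/t1/[z]
after 5 — deliver 2→1: n1:foll/t1/[-]
after 6 — deliver 1→2: ·
after 7 — deliver 2→0: n0:foll/t1/[z]
after 8 — deliver 0→2: ·
after 9 — timeout(0): n0:cand/t2/[z]
after 10 — deliver 0→2: n2:foll/t2/[z]
after 11 — deliver 2→0: n0:lead/t2/[z]
after 12 — deliver 0→2: ·
after 13 — deliver 1→2: ·
after 14 — deliver 2→1: n1:foll/t1/[z]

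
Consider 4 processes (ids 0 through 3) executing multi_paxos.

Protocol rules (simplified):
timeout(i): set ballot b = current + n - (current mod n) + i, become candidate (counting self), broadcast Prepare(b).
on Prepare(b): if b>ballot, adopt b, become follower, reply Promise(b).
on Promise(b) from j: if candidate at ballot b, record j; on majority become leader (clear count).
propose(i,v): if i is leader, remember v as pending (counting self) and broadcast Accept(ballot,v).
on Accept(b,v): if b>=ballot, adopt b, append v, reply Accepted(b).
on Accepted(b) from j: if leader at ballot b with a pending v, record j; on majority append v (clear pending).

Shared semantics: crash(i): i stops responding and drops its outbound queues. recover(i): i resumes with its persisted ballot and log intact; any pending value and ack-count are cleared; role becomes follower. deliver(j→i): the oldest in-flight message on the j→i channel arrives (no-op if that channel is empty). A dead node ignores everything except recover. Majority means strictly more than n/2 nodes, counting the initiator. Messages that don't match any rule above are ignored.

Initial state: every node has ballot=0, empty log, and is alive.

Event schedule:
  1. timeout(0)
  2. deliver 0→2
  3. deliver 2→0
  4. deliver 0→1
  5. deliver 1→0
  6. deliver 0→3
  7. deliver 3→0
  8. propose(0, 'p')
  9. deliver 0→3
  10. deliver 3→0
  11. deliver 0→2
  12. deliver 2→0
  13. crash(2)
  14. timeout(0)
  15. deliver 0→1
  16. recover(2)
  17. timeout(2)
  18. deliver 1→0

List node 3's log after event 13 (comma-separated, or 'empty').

p

step 1 timeout(0): 0={cand,b=4,log=-}
step 2 deliver 0→2: 2={foll,b=4,log=-}
step 3 deliver 2→0: —
step 4 deliver 0→1: 1={foll,b=4,log=-}
step 5 deliver 1→0: 0={lead,b=4,log=-}
step 6 deliver 0→3: 3={foll,b=4,log=-}
step 7 deliver 3→0: —
step 8 propose(0,'p'): —
step 9 deliver 0→3: 3={foll,b=4,log=p}
step 10 deliver 3→0: —
step 11 deliver 0→2: 2={foll,b=4,log=p}
step 12 deliver 2→0: 0={lead,b=4,log=p}
step 13 crash(2): 2={✗foll,b=4,log=p}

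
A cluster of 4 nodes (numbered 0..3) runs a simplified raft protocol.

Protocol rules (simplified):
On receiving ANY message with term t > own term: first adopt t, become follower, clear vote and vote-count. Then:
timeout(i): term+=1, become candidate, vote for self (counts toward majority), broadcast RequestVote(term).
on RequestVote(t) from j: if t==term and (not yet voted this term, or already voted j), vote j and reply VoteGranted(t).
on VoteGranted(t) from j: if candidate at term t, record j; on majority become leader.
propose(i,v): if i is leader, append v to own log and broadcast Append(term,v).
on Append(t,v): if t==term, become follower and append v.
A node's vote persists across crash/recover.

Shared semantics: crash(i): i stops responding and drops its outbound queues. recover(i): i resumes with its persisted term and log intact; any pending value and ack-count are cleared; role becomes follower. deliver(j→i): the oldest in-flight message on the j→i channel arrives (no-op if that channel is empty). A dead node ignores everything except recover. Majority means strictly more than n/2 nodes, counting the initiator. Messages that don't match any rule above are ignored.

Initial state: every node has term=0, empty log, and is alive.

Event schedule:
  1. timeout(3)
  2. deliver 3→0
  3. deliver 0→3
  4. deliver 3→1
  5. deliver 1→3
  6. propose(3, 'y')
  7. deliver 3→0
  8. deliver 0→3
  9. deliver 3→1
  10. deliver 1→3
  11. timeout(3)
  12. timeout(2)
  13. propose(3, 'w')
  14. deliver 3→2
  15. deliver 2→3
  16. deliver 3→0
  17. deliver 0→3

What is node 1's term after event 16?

1. timeout(3):  <3:cand t1 ->
2. deliver 3→0:  <0:foll t1 ->
3. deliver 0→3:  nop
4. deliver 3→1:  <1:foll t1 ->
5. deliver 1→3:  <3:lead t1 ->
6. propose(3,'y'):  <3:lead t1 y>
7. deliver 3→0:  <0:foll t1 y>
8. deliver 0→3:  nop
9. deliver 3→1:  <1:foll t1 y>
10. deliver 1→3:  nop
11. timeout(3):  <3:cand t2 y>
12. timeout(2):  <2:cand t1 ->
13. propose(3,'w'):  nop
14. deliver 3→2:  nop
15. deliver 2→3:  nop
16. deliver 3→0:  <0:foll t2 y>

1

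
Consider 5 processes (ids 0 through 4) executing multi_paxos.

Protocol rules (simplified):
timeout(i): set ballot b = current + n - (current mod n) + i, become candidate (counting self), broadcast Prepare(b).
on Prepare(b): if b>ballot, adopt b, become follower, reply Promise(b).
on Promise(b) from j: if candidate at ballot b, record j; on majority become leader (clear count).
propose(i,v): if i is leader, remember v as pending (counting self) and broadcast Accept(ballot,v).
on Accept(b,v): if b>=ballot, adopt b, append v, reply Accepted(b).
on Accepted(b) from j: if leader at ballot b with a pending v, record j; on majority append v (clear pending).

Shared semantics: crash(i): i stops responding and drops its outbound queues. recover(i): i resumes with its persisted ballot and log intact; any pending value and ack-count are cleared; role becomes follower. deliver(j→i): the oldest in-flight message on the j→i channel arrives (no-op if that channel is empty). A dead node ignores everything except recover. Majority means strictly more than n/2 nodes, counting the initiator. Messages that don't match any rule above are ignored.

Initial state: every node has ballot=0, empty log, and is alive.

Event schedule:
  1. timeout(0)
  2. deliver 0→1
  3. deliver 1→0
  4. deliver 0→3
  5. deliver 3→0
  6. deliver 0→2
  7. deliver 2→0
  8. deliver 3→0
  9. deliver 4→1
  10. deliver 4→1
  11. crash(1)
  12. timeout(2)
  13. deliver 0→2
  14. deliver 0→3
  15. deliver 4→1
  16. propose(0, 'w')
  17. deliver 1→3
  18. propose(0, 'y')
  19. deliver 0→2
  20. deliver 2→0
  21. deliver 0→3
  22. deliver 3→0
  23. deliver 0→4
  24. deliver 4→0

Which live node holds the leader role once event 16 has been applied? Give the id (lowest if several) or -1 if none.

0

[1] timeout(0) → N0(cand b5 [-])
[2] deliver 0→1 → N1(foll b5 [-])
[3] deliver 1→0 → ∅
[4] deliver 0→3 → N3(foll b5 [-])
[5] deliver 3→0 → N0(lead b5 [-])
[6] deliver 0→2 → N2(foll b5 [-])
[7] deliver 2→0 → ∅
[8] deliver 3→0 → ∅
[9] deliver 4→1 → ∅
[10] deliver 4→1 → ∅
[11] crash(1) → N1(✗foll b5 [-])
[12] timeout(2) → N2(cand b12 [-])
[13] deliver 0→2 → ∅
[14] deliver 0→3 → ∅
[15] deliver 4→1 → ∅
[16] propose(0,'w') → ∅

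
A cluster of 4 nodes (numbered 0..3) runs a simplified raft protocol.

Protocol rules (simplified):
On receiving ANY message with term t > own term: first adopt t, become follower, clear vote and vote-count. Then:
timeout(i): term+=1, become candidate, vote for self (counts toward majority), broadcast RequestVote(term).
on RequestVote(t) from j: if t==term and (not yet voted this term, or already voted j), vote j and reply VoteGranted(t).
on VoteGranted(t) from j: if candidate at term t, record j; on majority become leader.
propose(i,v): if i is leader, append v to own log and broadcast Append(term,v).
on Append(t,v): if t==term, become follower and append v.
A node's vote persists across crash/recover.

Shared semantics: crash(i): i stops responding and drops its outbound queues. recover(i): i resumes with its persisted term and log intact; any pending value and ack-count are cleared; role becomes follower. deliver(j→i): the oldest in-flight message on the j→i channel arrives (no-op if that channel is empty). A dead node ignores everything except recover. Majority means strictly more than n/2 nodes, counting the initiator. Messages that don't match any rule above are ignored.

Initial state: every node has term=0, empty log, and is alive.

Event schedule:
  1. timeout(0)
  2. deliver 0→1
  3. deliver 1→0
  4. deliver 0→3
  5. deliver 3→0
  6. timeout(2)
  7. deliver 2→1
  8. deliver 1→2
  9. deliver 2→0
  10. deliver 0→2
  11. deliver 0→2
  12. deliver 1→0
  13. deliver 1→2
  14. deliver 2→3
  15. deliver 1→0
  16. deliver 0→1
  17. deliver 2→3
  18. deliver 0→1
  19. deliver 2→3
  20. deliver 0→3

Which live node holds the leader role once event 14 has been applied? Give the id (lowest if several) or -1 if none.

0

after 1 — timeout(0): n0:cand/t1/[-]
after 2 — deliver 0→1: n1:foll/t1/[-]
after 3 — deliver 1→0: ·
after 4 — deliver 0→3: n3:foll/t1/[-]
after 5 — deliver 3→0: n0:lead/t1/[-]
after 6 — timeout(2): n2:cand/t1/[-]
after 7 — deliver 2→1: ·
after 8 — deliver 1→2: ·
after 9 — deliver 2→0: ·
after 10 — deliver 0→2: ·
after 11 — deliver 0→2: ·
after 12 — deliver 1→0: ·
after 13 — deliver 1→2: ·
after 14 — deliver 2→3: ·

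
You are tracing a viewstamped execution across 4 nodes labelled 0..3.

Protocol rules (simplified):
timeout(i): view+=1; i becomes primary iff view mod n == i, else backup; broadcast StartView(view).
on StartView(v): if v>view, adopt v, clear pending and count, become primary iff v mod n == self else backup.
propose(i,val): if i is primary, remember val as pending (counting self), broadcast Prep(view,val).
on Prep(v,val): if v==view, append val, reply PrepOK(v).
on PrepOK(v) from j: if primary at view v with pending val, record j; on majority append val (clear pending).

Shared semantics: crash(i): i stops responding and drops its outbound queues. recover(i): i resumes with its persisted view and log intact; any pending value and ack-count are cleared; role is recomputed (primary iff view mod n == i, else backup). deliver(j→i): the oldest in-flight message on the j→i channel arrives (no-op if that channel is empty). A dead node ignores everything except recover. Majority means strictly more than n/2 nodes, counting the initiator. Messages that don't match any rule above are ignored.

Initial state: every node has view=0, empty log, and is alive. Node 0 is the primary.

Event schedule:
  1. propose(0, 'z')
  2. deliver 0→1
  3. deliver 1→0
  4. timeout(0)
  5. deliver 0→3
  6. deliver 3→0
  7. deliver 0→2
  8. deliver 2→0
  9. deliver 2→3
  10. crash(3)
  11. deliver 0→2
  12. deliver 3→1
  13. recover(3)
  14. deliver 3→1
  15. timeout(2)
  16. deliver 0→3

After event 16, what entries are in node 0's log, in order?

empty

[1] propose(0,'z') → ∅
[2] deliver 0→1 → N1(back v0 [z])
[3] deliver 1→0 → ∅
[4] timeout(0) → N0(back v1 [-])
[5] deliver 0→3 → N3(back v0 [z])
[6] deliver 3→0 → ∅
[7] deliver 0→2 → N2(back v0 [z])
[8] deliver 2→0 → ∅
[9] deliver 2→3 → ∅
[10] crash(3) → N3(✗back v0 [z])
[11] deliver 0→2 → N2(back v1 [z])
[12] deliver 3→1 → ∅
[13] recover(3) → N3(back v0 [z])
[14] deliver 3→1 → ∅
[15] timeout(2) → N2(prim v2 [z])
[16] deliver 0→3 → N3(back v1 [z])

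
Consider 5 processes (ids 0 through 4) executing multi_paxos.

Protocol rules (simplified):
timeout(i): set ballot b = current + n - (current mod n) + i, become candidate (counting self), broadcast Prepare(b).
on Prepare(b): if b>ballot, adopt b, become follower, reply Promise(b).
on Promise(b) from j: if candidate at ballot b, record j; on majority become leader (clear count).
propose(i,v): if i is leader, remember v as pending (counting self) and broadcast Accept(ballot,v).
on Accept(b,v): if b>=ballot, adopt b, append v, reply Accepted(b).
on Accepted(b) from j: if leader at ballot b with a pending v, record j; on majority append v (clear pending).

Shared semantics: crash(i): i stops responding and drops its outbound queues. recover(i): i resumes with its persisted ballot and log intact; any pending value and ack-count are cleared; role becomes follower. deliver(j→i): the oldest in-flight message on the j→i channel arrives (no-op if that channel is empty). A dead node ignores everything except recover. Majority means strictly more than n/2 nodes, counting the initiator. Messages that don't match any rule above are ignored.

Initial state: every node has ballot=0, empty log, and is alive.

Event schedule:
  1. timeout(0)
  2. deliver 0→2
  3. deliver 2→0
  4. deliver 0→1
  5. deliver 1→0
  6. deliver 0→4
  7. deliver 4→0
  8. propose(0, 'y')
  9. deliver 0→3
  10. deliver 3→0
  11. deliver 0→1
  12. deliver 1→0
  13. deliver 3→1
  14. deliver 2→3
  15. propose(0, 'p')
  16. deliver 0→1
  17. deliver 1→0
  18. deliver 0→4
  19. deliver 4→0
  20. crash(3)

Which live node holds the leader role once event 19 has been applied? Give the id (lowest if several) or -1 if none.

0

after 1 — timeout(0): n0:cand/b5/[-]
after 2 — deliver 0→2: n2:foll/b5/[-]
after 3 — deliver 2→0: ·
after 4 — deliver 0→1: n1:foll/b5/[-]
after 5 — deliver 1→0: n0:lead/b5/[-]
after 6 — deliver 0→4: n4:foll/b5/[-]
after 7 — deliver 4→0: ·
after 8 — propose(0,'y'): ·
after 9 — deliver 0→3: n3:foll/b5/[-]
after 10 — deliver 3→0: ·
after 11 — deliver 0→1: n1:foll/b5/[y]
after 12 — deliver 1→0: ·
after 13 — deliver 3→1: ·
after 14 — deliver 2→3: ·
after 15 — propose(0,'p'): ·
after 16 — deliver 0→1: n1:foll/b5/[y,p]
after 17 — deliver 1→0: ·
after 18 — deliver 0→4: n4:foll/b5/[y]
after 19 — deliver 4→0: n0:lead/b5/[p]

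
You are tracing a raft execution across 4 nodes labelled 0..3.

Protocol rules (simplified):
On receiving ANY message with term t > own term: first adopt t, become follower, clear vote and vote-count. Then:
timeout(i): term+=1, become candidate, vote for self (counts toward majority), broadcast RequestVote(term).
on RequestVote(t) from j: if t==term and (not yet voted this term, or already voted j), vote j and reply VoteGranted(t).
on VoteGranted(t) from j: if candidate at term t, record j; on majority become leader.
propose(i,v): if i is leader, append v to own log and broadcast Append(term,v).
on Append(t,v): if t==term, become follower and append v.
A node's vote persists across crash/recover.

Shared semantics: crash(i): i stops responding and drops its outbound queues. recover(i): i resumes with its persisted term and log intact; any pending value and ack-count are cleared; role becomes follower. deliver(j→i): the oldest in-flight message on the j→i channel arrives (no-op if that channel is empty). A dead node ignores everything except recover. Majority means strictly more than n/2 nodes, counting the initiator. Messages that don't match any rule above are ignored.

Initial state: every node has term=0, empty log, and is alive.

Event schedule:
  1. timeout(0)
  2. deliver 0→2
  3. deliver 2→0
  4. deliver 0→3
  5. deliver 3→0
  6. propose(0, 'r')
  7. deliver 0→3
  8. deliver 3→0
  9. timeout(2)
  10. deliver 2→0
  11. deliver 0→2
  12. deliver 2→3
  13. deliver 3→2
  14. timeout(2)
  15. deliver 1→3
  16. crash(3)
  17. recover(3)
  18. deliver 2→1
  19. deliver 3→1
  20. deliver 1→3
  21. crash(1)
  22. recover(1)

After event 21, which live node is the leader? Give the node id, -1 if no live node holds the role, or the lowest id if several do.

e1 timeout(0): 0[cand,t=1,-]
e2 deliver 0→2: 2[foll,t=1,-]
e3 deliver 2→0: ·
e4 deliver 0→3: 3[foll,t=1,-]
e5 deliver 3→0: 0[lead,t=1,-]
e6 propose(0,'r'): 0[lead,t=1,r]
e7 deliver 0→3: 3[foll,t=1,r]
e8 deliver 3→0: ·
e9 timeout(2): 2[cand,t=2,-]
e10 deliver 2→0: 0[foll,t=2,r]
e11 deliver 0→2: ·
e12 deliver 2→3: 3[foll,t=2,r]
e13 deliver 3→2: ·
e14 timeout(2): 2[cand,t=3,-]
e15 deliver 1→3: ·
e16 crash(3): 3[✗foll,t=2,r]
e17 recover(3): 3[foll,t=2,r]
e18 deliver 2→1: 1[foll,t=2,-]
e19 deliver 3→1: ·
e20 deliver 1→3: ·
e21 crash(1): 1[✗foll,t=2,-]

-1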